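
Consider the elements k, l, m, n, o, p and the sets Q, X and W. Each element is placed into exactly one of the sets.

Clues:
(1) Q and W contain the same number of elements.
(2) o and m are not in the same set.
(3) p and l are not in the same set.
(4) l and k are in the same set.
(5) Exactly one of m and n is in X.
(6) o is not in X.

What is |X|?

2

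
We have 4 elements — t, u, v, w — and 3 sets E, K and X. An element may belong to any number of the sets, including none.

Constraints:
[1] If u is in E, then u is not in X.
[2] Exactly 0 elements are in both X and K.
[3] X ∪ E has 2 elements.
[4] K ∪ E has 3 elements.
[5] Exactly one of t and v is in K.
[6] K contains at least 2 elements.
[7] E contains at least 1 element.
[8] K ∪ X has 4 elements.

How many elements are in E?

1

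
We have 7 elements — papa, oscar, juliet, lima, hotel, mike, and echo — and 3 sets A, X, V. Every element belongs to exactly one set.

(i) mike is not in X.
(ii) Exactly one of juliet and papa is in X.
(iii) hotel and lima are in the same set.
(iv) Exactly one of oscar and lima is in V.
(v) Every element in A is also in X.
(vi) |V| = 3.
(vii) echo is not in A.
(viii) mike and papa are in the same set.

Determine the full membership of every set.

A = {}; X = {echo, hotel, juliet, lima}; V = {mike, oscar, papa}

From (i): mike ∉ X.
From (vii): echo ∉ A.
(v) contrapositive: mike ∉ A.
(viii): papa matches mike: papa ∉ A.
(viii): papa matches mike: papa ∉ X.
Only one set left: papa ∈ V.
Only one set left: mike ∈ V.
(ii) (exactly one): juliet ∈ X.
Suppose oscar ∈ A: no assignment then satisfies all the clues, so oscar ∉ A.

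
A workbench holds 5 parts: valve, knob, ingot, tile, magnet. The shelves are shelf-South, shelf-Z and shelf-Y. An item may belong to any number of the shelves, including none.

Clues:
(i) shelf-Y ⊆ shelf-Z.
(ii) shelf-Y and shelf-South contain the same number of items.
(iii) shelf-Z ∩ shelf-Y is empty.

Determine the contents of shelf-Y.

shelf-Y = {}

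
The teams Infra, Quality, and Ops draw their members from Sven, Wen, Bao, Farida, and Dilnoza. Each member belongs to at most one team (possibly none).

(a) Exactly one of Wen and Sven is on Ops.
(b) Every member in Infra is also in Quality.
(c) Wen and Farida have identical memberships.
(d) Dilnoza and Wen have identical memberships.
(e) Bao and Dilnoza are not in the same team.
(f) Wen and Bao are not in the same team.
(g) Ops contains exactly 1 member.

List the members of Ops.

Ops = {Sven}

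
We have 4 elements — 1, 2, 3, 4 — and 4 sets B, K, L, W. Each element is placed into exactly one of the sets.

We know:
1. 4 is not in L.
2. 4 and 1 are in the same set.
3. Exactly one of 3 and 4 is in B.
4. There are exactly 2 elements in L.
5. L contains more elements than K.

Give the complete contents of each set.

B = {1, 4}; K = {}; L = {2, 3}; W = {}

From (1): 4 ∉ L.
(2): 1 matches 4: 1 ∉ L.
(4): only 2 candidates remain for L, so all are in.
(3) (exactly one): 4 ∈ B.
(2): 1 matches 4: 1 ∈ B.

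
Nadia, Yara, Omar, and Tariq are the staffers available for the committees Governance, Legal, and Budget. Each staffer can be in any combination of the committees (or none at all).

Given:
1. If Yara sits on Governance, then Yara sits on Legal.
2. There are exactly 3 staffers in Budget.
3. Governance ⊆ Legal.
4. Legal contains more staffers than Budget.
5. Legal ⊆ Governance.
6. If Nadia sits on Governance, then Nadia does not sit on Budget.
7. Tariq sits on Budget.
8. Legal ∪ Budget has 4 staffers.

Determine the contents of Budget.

Budget = {Omar, Tariq, Yara}

From (7): Tariq ∈ Budget.
Suppose Nadia ∈ Budget: no assignment then satisfies all the clues, so Nadia ∉ Budget.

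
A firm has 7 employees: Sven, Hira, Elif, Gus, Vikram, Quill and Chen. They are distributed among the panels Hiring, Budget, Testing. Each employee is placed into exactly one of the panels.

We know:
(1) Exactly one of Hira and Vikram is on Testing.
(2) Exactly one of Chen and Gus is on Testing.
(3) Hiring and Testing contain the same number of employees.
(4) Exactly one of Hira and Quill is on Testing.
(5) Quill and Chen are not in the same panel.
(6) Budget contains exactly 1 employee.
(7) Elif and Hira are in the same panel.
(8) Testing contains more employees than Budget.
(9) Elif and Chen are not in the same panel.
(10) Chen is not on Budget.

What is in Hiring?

Hiring = {Chen, Sven, Vikram}

From (10): Chen ∉ Budget.
Suppose Sven ∉ Hiring: no assignment then satisfies all the clues, so Sven ∈ Hiring.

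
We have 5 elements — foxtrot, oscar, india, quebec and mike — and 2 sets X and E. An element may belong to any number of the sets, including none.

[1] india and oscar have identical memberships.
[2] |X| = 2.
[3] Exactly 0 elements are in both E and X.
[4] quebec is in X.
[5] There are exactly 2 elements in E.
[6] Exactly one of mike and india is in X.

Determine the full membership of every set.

X = {mike, quebec}; E = {india, oscar}

From (4): quebec ∈ X.
Suppose foxtrot ∈ X: no assignment then satisfies all the clues, so foxtrot ∉ X.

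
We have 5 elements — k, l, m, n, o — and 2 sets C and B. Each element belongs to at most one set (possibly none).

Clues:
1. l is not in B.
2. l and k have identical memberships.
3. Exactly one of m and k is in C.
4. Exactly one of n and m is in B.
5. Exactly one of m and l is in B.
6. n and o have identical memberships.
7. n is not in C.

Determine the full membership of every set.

C = {k, l}; B = {m}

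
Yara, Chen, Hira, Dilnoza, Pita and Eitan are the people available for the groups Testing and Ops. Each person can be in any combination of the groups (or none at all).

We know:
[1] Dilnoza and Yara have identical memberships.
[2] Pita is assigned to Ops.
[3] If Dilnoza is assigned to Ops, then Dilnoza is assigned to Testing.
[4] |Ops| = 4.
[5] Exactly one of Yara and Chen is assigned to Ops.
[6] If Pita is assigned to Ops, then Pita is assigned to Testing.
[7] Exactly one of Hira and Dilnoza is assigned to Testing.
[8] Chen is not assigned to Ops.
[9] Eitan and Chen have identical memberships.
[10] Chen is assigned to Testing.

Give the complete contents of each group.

Testing = {Chen, Dilnoza, Eitan, Pita, Yara}; Ops = {Dilnoza, Hira, Pita, Yara}

From (2): Pita ∈ Ops.
From (8): Chen ∉ Ops.
From (10): Chen ∈ Testing.
(5) (exactly one): Yara ∈ Ops.
(6): Pita ∈ Testing.
(9): Eitan matches Chen: Eitan ∈ Testing.
(9): Eitan matches Chen: Eitan ∉ Ops.
(1): Dilnoza matches Yara: Dilnoza ∈ Ops.
(3): Dilnoza ∈ Testing.
(4): only 4 candidates remain for Ops, so all are in.
(7) (exactly one): Hira ∉ Testing.
(1): Yara matches Dilnoza: Yara ∈ Testing.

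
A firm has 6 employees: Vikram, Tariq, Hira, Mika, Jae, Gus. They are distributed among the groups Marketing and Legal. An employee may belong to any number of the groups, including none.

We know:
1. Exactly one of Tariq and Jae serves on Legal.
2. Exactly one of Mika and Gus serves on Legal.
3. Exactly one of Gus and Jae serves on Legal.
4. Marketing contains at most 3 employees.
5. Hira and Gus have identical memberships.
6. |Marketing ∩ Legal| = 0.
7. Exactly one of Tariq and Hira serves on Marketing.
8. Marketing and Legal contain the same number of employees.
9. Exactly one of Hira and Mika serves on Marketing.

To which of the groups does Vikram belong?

Vikram: none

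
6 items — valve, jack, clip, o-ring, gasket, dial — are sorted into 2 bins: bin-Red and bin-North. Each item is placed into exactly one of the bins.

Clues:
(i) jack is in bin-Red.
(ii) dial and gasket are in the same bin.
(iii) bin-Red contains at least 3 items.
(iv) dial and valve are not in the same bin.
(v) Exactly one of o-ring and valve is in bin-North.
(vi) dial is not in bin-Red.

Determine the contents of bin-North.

bin-North = {dial, gasket, o-ring}

From (i): jack ∈ bin-Red.
From (vi): dial ∉ bin-Red.
(ii): gasket matches dial: gasket ∉ bin-Red.
Only one bin left: gasket ∈ bin-North.
Only one bin left: dial ∈ bin-North.
(iv): valve ∉ bin-North.
(v) (exactly one): o-ring ∈ bin-North.
Only one bin left: valve ∈ bin-Red.
(iii): only 3 candidates remain for bin-Red, so all are in.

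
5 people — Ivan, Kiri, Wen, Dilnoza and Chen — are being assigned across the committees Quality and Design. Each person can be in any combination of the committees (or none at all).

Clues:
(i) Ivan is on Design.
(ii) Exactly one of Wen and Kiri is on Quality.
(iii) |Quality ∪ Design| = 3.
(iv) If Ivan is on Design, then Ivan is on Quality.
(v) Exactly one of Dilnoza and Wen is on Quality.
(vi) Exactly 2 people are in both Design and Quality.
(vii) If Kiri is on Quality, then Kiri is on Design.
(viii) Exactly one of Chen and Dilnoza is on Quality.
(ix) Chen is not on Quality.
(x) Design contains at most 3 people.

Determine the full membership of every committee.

Quality = {Dilnoza, Ivan, Kiri}; Design = {Ivan, Kiri}

From (i): Ivan ∈ Design.
From (ix): Chen ∉ Quality.
(iv): Ivan ∈ Quality.
(viii) (exactly one): Dilnoza ∈ Quality.
(v) (exactly one): Wen ∉ Quality.
(ii) (exactly one): Kiri ∈ Quality.
(vii): Kiri ∈ Design.
Suppose Wen ∈ Design: no assignment then satisfies all the clues, so Wen ∉ Design.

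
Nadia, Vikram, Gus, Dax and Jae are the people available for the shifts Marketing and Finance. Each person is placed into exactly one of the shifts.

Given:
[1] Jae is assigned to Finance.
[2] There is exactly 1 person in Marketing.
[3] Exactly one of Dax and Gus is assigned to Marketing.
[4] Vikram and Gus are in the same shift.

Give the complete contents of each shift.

Marketing = {Dax}; Finance = {Gus, Jae, Nadia, Vikram}

From (1): Jae ∈ Finance.
Suppose Nadia ∈ Marketing: no assignment then satisfies all the clues, so Nadia ∉ Marketing.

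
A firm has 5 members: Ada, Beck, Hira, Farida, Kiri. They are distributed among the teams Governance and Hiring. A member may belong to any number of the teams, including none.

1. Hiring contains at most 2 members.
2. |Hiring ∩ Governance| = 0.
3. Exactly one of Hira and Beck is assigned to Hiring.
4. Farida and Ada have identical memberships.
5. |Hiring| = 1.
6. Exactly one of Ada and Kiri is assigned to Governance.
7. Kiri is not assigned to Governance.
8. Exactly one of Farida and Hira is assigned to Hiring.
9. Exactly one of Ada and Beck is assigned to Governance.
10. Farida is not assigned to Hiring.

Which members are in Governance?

From (7): Kiri ∉ Governance.
From (10): Farida ∉ Hiring.
(4): Ada matches Farida: Ada ∉ Hiring.
(6) (exactly one): Ada ∈ Governance.
(8) (exactly one): Hira ∈ Hiring.
(9) (exactly one): Beck ∉ Governance.
(3) (exactly one): Beck ∉ Hiring.
(4): Farida matches Ada: Farida ∈ Governance.
(5): Hiring already has 1, so the rest are out.
Suppose Hira ∈ Governance: no assignment then satisfies all the clues, so Hira ∉ Governance.

Governance = {Ada, Farida}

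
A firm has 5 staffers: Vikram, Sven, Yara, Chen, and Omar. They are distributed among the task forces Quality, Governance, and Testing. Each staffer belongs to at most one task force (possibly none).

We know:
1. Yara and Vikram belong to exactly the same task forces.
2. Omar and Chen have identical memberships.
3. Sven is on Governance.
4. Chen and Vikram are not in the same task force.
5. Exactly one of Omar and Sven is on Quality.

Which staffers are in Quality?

From (3): Sven ∈ Governance.
(5) (exactly one): Omar ∈ Quality.
(2): Chen matches Omar: Chen ∈ Quality.
(4): Vikram ∉ Quality.
(1): Yara matches Vikram: Yara ∉ Quality.

Quality = {Chen, Omar}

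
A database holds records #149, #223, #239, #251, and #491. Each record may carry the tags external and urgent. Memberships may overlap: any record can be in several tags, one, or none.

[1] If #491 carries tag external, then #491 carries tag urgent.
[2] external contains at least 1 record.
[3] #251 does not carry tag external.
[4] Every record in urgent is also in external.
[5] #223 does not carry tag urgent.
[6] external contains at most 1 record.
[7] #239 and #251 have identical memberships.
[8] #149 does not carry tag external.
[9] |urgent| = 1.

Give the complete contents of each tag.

From (3): #251 ∉ external.
From (5): #223 ∉ urgent.
From (8): #149 ∉ external.
(4) contrapositive: #149 ∉ urgent.
(4) contrapositive: #251 ∉ urgent.
(7): #239 matches #251: #239 ∉ external.
(7): #239 matches #251: #239 ∉ urgent.
(9): only 1 candidates remain for urgent, so all are in.
(4) with #491 ∈ urgent: #491 ∈ external.
(6): external already has 1, so the rest are out.

external = {#491}; urgent = {#491}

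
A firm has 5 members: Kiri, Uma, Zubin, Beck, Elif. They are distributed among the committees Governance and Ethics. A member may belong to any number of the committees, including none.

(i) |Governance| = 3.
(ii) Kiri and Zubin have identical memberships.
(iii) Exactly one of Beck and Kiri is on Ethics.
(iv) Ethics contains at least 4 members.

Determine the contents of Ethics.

Ethics = {Elif, Kiri, Uma, Zubin}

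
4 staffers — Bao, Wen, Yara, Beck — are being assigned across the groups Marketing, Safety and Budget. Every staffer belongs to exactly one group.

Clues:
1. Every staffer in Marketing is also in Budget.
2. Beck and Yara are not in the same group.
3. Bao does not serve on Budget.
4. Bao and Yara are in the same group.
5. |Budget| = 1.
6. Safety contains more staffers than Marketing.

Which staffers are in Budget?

From (3): Bao ∉ Budget.
(1) contrapositive: Bao ∉ Marketing.
(4): Yara matches Bao: Yara ∉ Marketing.
(4): Yara matches Bao: Yara ∉ Budget.
Only one group left: Bao ∈ Safety.
Only one group left: Yara ∈ Safety.
(2): Beck ∉ Safety.
Suppose Wen ∈ Budget: no assignment then satisfies all the clues, so Wen ∉ Budget.

Budget = {Beck}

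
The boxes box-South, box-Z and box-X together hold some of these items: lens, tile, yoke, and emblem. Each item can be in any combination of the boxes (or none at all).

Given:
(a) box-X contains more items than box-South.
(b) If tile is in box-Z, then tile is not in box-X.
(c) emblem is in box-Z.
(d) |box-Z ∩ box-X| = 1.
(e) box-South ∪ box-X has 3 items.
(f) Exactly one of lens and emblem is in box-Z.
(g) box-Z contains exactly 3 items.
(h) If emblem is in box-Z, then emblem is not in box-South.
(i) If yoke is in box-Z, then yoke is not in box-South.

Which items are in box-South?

box-South = {tile}

From (c): emblem ∈ box-Z.
(f) (exactly one): lens ∉ box-Z.
(g): only 3 candidates remain for box-Z, so all are in.
(h): emblem ∉ box-South.
(i): yoke ∉ box-South.
(b): tile ∉ box-X.
Suppose lens ∈ box-South: no assignment then satisfies all the clues, so lens ∉ box-South.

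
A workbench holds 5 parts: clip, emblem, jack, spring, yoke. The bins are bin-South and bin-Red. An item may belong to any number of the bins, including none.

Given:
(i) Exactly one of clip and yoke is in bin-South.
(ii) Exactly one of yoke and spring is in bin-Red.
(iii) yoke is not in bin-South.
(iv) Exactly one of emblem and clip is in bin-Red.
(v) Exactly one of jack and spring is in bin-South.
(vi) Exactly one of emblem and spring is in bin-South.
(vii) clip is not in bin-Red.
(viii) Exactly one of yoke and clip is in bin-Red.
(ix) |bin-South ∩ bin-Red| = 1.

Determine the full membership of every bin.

bin-South = {clip, emblem, jack}; bin-Red = {emblem, yoke}

From (iii): yoke ∉ bin-South.
From (vii): clip ∉ bin-Red.
(i) (exactly one): clip ∈ bin-South.
(iv) (exactly one): emblem ∈ bin-Red.
(viii) (exactly one): yoke ∈ bin-Red.
(ii) (exactly one): spring ∉ bin-Red.
Suppose emblem ∉ bin-South: no assignment then satisfies all the clues, so emblem ∈ bin-South.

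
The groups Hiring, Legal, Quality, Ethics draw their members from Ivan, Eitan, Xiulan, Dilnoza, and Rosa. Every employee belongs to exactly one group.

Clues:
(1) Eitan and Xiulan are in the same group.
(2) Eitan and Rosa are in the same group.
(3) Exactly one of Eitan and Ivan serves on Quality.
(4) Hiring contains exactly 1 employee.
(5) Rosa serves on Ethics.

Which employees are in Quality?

Quality = {Ivan}

From (5): Rosa ∈ Ethics.
(2): Eitan matches Rosa: Eitan ∉ Hiring.
(2): Eitan matches Rosa: Eitan ∉ Legal.
(2): Eitan matches Rosa: Eitan ∉ Quality.
(2): Eitan matches Rosa: Eitan ∈ Ethics.
(3) (exactly one): Ivan ∈ Quality.
(1): Xiulan matches Eitan: Xiulan ∉ Hiring.
(1): Xiulan matches Eitan: Xiulan ∉ Legal.
(1): Xiulan matches Eitan: Xiulan ∉ Quality.
(1): Xiulan matches Eitan: Xiulan ∈ Ethics.
(4): only 1 candidates remain for Hiring, so all are in.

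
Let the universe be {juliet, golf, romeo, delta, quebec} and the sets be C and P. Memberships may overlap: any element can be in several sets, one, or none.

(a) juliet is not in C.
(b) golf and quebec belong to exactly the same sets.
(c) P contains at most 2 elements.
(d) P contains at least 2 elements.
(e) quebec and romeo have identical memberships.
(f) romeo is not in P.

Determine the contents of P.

From (a): juliet ∉ C.
From (f): romeo ∉ P.
(e): quebec matches romeo: quebec ∉ P.
(b): golf matches quebec: golf ∉ P.
(d): only 2 candidates remain for P, so all are in.

P = {delta, juliet}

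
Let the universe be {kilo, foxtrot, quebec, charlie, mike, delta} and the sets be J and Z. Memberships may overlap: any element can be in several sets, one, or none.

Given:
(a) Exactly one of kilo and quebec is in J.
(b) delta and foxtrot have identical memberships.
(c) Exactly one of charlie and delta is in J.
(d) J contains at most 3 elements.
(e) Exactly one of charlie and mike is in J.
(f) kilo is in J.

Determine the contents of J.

J = {charlie, kilo}

From (f): kilo ∈ J.
(a) (exactly one): quebec ∉ J.
Suppose foxtrot ∈ J: no assignment then satisfies all the clues, so foxtrot ∉ J.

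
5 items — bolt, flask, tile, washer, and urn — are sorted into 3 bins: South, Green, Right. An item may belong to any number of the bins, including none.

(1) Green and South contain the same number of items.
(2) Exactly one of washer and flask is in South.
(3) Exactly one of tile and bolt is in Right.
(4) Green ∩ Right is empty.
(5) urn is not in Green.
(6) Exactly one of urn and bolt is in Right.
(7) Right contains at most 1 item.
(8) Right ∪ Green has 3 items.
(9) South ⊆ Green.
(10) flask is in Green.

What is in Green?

Green = {flask, tile}

From (5): urn ∉ Green.
From (10): flask ∈ Green.
(4) (disjoint): flask ∉ Right.
(9) contrapositive: urn ∉ South.
Suppose bolt ∈ Green: no assignment then satisfies all the clues, so bolt ∉ Green.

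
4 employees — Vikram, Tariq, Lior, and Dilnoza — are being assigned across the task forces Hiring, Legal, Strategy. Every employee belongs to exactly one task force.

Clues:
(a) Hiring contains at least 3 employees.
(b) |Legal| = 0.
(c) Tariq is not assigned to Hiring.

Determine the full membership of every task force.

From (c): Tariq ∉ Hiring.
(a): only 3 candidates remain for Hiring, so all are in.
(b): Legal already has 0, so the rest are out.
Only one task force left: Tariq ∈ Strategy.

Hiring = {Dilnoza, Lior, Vikram}; Legal = {}; Strategy = {Tariq}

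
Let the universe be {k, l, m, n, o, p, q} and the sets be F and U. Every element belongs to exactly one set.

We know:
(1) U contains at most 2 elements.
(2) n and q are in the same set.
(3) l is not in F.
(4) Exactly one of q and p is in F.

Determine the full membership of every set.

F = {k, m, n, o, q}; U = {l, p}

From (3): l ∉ F.
Only one set left: l ∈ U.
Suppose k ∉ F: no assignment then satisfies all the clues, so k ∈ F.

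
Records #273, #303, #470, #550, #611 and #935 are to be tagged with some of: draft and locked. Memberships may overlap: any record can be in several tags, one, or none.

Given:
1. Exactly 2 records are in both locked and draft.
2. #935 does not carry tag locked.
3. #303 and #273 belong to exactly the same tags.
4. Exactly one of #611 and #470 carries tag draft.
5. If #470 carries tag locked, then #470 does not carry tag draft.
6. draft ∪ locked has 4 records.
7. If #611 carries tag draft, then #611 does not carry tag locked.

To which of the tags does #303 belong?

#303: draft, locked

From (2): #935 ∉ locked.
Suppose #303 ∉ draft: no assignment then satisfies all the clues, so #303 ∈ draft.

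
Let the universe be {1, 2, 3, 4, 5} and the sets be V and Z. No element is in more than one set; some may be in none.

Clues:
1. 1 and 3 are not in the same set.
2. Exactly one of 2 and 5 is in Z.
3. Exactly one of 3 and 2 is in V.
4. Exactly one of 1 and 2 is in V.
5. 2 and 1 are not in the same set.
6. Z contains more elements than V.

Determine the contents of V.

V = {2}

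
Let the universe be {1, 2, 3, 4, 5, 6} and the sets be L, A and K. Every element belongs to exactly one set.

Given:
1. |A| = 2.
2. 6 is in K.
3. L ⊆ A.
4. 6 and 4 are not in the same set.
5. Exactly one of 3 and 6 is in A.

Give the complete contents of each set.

L = {}; A = {3, 4}; K = {1, 2, 5, 6}

From (2): 6 ∈ K.
(4): 4 ∉ K.
(5) (exactly one): 3 ∈ A.
Suppose 1 ∈ L: no assignment then satisfies all the clues, so 1 ∉ L.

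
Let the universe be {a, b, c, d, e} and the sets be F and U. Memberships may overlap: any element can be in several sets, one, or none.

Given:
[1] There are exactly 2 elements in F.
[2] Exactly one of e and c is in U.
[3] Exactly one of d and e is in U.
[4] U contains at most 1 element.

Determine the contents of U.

U = {e}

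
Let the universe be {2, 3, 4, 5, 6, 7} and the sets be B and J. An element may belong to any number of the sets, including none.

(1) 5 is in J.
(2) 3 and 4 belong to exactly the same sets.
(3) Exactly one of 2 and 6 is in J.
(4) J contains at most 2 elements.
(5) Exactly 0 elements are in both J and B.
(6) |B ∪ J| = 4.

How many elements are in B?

2

From (1): 5 ∈ J.
Suppose 3 ∈ J: no assignment then satisfies all the clues, so 3 ∉ J.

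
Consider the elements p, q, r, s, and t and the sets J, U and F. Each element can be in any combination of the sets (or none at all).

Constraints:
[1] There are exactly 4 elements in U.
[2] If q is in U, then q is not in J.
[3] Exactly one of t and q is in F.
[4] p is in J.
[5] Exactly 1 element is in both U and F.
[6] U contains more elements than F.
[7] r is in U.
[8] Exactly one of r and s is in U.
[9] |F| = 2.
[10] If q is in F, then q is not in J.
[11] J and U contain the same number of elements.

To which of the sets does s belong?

s: F, J

From (4): p ∈ J.
From (7): r ∈ U.
(8) (exactly one): s ∉ U.
(1): only 4 candidates remain for U, so all are in.
(2): q ∉ J.
Suppose s ∉ J: no assignment then satisfies all the clues, so s ∈ J.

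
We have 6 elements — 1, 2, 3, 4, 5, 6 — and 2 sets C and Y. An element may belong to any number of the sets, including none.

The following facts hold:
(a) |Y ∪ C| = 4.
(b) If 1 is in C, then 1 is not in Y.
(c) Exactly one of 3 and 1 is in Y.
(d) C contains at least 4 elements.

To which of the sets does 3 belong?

3: C, Y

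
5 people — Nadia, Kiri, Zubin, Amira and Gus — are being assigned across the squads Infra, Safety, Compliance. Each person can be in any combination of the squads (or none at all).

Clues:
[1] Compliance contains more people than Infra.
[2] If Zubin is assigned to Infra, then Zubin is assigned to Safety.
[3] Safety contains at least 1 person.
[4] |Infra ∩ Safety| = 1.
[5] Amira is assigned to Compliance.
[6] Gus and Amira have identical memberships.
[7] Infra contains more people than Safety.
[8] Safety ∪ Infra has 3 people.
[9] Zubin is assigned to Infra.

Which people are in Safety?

From (5): Amira ∈ Compliance.
From (9): Zubin ∈ Infra.
(2): Zubin ∈ Safety.
(6): Gus matches Amira: Gus ∈ Compliance.
Suppose Nadia ∈ Safety: no assignment then satisfies all the clues, so Nadia ∉ Safety.

Safety = {Zubin}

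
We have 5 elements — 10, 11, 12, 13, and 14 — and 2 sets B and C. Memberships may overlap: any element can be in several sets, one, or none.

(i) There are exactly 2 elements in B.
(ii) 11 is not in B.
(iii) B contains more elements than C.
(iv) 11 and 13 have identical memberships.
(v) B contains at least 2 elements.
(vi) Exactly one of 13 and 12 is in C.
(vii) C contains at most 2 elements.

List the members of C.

C = {12}

From (ii): 11 ∉ B.
(iv): 13 matches 11: 13 ∉ B.
Suppose 10 ∈ C: no assignment then satisfies all the clues, so 10 ∉ C.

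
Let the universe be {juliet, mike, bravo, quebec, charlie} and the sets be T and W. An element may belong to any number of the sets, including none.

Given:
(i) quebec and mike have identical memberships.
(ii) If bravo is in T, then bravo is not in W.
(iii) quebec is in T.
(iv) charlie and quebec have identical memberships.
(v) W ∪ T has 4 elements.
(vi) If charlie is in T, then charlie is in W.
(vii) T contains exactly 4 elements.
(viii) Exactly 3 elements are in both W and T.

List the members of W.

W = {charlie, mike, quebec}

From (iii): quebec ∈ T.
(i): mike matches quebec: mike ∈ T.
(iv): charlie matches quebec: charlie ∈ T.
(vi): charlie ∈ W.
(iv): quebec matches charlie: quebec ∈ W.
(i): mike matches quebec: mike ∈ W.
Suppose juliet ∈ W: no assignment then satisfies all the clues, so juliet ∉ W.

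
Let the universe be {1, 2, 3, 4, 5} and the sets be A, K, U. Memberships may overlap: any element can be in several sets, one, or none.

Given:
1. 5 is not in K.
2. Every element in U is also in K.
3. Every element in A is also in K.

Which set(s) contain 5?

From (1): 5 ∉ K.
(2) contrapositive: 5 ∉ U.
(3) contrapositive: 5 ∉ A.

5: none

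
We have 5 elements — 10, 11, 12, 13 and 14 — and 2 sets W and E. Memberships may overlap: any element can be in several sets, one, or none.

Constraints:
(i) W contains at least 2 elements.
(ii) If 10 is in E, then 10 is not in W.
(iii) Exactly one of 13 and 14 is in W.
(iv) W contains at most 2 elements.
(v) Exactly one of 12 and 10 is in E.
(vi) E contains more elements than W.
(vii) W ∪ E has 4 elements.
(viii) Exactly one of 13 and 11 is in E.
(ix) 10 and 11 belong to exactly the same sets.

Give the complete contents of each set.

W = {12, 14}; E = {10, 11, 14}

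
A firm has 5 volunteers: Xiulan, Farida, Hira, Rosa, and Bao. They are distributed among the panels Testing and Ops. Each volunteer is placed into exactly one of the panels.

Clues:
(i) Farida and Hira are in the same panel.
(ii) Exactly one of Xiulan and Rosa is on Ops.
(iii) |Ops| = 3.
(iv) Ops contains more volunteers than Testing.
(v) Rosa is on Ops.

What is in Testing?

Testing = {Bao, Xiulan}

From (v): Rosa ∈ Ops.
(ii) (exactly one): Xiulan ∉ Ops.
Only one panel left: Xiulan ∈ Testing.
Suppose Farida ∈ Testing: no assignment then satisfies all the clues, so Farida ∉ Testing.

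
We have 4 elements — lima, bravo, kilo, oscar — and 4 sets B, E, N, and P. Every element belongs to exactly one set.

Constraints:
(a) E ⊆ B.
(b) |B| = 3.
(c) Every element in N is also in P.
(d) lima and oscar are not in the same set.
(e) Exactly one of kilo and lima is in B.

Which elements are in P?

P = {lima}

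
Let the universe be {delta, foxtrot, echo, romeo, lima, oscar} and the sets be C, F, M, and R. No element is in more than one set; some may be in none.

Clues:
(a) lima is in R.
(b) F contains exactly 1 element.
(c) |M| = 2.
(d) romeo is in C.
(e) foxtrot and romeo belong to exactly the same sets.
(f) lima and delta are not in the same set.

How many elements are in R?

From (a): lima ∈ R.
From (d): romeo ∈ C.
(e): foxtrot matches romeo: foxtrot ∈ C.
(f): delta ∉ R.
Suppose delta ∈ C: no assignment then satisfies all the clues, so delta ∉ C.

1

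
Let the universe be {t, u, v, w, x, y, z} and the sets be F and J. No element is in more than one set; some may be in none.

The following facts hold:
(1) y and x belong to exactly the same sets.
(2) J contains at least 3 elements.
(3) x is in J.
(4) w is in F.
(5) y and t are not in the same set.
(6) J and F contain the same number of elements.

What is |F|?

From (3): x ∈ J.
From (4): w ∈ F.
(1): y matches x: y ∉ F.
(1): y matches x: y ∈ J.
(5): t ∉ J.

3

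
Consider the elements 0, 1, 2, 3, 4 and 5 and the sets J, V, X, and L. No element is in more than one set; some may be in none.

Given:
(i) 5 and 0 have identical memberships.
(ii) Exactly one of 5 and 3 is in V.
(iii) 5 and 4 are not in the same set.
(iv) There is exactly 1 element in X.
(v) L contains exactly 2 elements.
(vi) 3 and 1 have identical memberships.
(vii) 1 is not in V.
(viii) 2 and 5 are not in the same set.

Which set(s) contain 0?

From (vii): 1 ∉ V.
(vi): 3 matches 1: 3 ∉ V.
(ii) (exactly one): 5 ∈ V.
(iii): 4 ∉ V.
(viii): 2 ∉ V.
(i): 0 matches 5: 0 ∉ J.
(i): 0 matches 5: 0 ∈ V.

0: V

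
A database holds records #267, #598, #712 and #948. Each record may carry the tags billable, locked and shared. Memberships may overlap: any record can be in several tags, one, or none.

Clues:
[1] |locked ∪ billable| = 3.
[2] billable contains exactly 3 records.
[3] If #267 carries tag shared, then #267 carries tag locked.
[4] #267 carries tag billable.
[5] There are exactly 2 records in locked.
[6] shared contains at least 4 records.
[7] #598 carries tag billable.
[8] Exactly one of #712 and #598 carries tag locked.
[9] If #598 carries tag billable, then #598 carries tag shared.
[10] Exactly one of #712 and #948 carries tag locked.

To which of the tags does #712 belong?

#712: billable, locked, shared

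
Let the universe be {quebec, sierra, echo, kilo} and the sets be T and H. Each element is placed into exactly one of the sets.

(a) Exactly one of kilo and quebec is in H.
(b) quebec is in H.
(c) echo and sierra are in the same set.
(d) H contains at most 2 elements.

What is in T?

T = {echo, kilo, sierra}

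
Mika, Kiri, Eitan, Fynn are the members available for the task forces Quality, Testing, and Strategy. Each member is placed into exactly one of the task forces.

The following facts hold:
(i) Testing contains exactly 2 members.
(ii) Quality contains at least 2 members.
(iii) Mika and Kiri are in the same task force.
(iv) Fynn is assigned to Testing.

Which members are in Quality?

Quality = {Kiri, Mika}

From (iv): Fynn ∈ Testing.
Suppose Mika ∉ Quality: no assignment then satisfies all the clues, so Mika ∈ Quality.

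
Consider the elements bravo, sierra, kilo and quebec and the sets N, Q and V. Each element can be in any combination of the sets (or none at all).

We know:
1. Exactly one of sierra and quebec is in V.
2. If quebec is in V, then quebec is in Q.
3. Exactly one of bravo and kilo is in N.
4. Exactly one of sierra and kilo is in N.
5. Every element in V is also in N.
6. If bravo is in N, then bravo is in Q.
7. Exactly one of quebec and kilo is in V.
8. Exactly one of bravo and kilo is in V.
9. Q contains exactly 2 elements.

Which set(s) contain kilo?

kilo: none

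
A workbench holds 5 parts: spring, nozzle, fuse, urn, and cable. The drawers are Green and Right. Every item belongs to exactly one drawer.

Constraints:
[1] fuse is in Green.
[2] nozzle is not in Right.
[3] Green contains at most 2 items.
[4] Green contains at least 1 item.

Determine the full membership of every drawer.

From (1): fuse ∈ Green.
From (2): nozzle ∉ Right.
Only one drawer left: nozzle ∈ Green.
(3): Green already has 2, so the rest are out.
Only one drawer left: spring ∈ Right.
Only one drawer left: urn ∈ Right.
Only one drawer left: cable ∈ Right.

Green = {fuse, nozzle}; Right = {cable, spring, urn}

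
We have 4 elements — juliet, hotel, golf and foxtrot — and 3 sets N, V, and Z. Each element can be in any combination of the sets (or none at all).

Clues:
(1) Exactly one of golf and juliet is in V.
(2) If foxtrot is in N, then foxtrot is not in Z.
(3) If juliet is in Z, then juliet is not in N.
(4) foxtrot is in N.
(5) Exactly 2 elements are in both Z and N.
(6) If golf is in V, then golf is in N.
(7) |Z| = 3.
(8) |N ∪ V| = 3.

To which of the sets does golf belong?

golf: N, V, Z

From (4): foxtrot ∈ N.
(2): foxtrot ∉ Z.
(7): only 3 candidates remain for Z, so all are in.
(3): juliet ∉ N.
Suppose golf ∉ N: no assignment then satisfies all the clues, so golf ∈ N.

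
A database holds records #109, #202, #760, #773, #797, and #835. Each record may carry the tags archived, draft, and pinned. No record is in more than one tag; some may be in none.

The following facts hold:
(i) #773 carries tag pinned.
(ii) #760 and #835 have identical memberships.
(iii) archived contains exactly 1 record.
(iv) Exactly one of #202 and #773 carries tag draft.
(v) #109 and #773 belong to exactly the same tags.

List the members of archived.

archived = {#797}

From (i): #773 ∈ pinned.
(iv) (exactly one): #202 ∈ draft.
(v): #109 matches #773: #109 ∉ archived.
(v): #109 matches #773: #109 ∉ draft.
(v): #109 matches #773: #109 ∈ pinned.
Suppose #760 ∈ archived: no assignment then satisfies all the clues, so #760 ∉ archived.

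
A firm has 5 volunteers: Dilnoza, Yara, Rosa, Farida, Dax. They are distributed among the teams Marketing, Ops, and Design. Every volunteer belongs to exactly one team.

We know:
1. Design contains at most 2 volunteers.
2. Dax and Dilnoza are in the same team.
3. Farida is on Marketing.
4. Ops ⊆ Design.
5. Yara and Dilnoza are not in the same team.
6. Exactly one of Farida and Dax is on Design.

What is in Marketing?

From (3): Farida ∈ Marketing.
(6) (exactly one): Dax ∈ Design.
(2): Dilnoza matches Dax: Dilnoza ∉ Marketing.
(2): Dilnoza matches Dax: Dilnoza ∉ Ops.
(2): Dilnoza matches Dax: Dilnoza ∈ Design.
(5): Yara ∉ Design.
(1): Design already has 2, so the rest are out.
(4) contrapositive: Yara ∉ Ops.
(4) contrapositive: Rosa ∉ Ops.
Only one team left: Yara ∈ Marketing.
Only one team left: Rosa ∈ Marketing.

Marketing = {Farida, Rosa, Yara}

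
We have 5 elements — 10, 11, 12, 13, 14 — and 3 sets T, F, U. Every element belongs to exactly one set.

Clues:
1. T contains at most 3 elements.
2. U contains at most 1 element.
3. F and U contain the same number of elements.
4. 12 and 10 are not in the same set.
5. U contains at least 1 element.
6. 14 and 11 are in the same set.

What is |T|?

3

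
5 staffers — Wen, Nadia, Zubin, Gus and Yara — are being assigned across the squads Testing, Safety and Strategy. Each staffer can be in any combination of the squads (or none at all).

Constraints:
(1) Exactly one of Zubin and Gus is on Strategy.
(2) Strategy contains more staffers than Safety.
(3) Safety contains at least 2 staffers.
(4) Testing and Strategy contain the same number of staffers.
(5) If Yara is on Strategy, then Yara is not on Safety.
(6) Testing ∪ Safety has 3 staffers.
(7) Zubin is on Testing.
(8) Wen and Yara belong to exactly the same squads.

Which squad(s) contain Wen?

Wen: Strategy

From (7): Zubin ∈ Testing.
Suppose Wen ∈ Testing: no assignment then satisfies all the clues, so Wen ∉ Testing.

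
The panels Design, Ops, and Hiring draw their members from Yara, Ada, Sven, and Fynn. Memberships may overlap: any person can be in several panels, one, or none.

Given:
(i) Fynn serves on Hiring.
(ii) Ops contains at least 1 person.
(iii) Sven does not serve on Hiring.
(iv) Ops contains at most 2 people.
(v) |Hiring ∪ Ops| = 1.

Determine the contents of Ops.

From (i): Fynn ∈ Hiring.
From (iii): Sven ∉ Hiring.
Suppose Yara ∈ Ops: no assignment then satisfies all the clues, so Yara ∉ Ops.

Ops = {Fynn}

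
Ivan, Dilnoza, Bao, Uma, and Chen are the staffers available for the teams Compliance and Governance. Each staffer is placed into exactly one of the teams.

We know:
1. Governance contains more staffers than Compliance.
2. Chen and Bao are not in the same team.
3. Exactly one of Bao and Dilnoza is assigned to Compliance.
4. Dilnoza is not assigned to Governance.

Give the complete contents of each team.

From (4): Dilnoza ∉ Governance.
Only one team left: Dilnoza ∈ Compliance.
(3) (exactly one): Bao ∉ Compliance.
Only one team left: Bao ∈ Governance.
(2): Chen ∉ Governance.
Only one team left: Chen ∈ Compliance.
Suppose Ivan ∈ Compliance: no assignment then satisfies all the clues, so Ivan ∉ Compliance.

Compliance = {Chen, Dilnoza}; Governance = {Bao, Ivan, Uma}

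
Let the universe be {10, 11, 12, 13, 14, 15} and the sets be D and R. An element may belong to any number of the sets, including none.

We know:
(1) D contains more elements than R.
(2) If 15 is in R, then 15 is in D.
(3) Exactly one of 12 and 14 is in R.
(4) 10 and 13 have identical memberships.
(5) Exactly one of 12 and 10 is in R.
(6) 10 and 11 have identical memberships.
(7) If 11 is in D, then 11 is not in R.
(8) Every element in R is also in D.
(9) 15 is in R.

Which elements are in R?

R = {12, 15}

From (9): 15 ∈ R.
(2): 15 ∈ D.
Suppose 10 ∈ R: no assignment then satisfies all the clues, so 10 ∉ R.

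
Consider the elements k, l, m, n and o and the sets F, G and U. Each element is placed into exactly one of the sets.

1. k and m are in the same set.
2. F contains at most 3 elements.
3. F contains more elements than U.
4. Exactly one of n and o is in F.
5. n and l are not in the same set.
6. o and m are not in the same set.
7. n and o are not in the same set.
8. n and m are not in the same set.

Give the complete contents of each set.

F = {l, o}; G = {k, m}; U = {n}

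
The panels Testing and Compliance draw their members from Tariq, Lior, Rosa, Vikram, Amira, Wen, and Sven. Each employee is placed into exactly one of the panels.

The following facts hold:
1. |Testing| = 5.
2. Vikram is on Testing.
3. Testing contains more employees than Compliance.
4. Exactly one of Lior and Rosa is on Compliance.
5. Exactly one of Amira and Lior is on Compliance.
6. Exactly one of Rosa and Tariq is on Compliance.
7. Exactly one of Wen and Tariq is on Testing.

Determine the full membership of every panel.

Testing = {Amira, Rosa, Sven, Vikram, Wen}; Compliance = {Lior, Tariq}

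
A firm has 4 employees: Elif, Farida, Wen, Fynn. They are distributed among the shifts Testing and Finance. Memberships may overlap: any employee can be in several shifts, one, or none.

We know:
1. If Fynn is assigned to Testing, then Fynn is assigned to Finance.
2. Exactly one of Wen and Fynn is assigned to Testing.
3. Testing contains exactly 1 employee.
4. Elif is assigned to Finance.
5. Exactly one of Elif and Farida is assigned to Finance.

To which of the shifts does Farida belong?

From (4): Elif ∈ Finance.
(5) (exactly one): Farida ∉ Finance.
Suppose Farida ∈ Testing: no assignment then satisfies all the clues, so Farida ∉ Testing.

Farida: none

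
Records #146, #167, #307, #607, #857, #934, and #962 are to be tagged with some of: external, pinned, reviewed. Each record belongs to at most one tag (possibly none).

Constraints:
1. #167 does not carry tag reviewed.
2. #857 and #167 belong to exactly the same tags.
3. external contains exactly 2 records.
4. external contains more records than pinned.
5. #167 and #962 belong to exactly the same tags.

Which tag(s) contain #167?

From (1): #167 ∉ reviewed.
(2): #857 matches #167: #857 ∉ reviewed.
(5): #962 matches #167: #962 ∉ reviewed.
Suppose #167 ∈ external: no assignment then satisfies all the clues, so #167 ∉ external.

#167: none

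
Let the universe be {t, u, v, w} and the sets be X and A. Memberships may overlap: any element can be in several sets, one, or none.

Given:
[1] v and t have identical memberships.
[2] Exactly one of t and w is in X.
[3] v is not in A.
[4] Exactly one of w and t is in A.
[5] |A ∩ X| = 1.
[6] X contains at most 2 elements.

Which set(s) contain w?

w: A, X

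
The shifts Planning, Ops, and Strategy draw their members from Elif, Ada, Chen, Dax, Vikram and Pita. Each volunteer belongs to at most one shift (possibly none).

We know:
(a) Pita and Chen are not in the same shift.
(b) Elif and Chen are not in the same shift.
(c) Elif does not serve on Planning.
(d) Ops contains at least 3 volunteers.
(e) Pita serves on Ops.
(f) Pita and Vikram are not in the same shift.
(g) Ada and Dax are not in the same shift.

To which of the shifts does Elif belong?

Elif: Ops

From (c): Elif ∉ Planning.
From (e): Pita ∈ Ops.
(a): Chen ∉ Ops.
(f): Vikram ∉ Ops.
Suppose Elif ∉ Ops: no assignment then satisfies all the clues, so Elif ∈ Ops.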